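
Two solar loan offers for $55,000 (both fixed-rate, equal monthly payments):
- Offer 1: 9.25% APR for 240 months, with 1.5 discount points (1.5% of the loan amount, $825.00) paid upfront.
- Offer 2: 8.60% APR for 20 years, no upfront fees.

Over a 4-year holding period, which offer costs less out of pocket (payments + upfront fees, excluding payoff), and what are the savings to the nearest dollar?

Offer 2 by $1,926

Offer 1: at 9.25% the monthly rate is 0.0077083, so the payment is 55,000 × 0.0077083 / (1 − 1.0077083^−240) = $503.73.
Offer 2: monthly rate = 8.6%/12 = 0.0071667; payment = 55,000 × 0.0071667 / (1 − (1+0.0071667)^−240) = $480.79.
Over 48 months: Offer 1 costs 48 × $503.73 + $825.00 = $25,004.04; Offer 2 costs 48 × $480.79 = $23,077.92.
Offer 2 is cheaper by $25,004.04 − $23,077.92 = $1,926.12.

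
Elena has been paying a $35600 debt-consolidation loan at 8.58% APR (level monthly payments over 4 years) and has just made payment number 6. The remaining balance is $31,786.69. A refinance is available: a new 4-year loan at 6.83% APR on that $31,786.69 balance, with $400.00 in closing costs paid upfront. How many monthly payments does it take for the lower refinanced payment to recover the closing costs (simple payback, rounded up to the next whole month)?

Current payment = 35,600 × 8.58%/12 / (1 − (1+0.0071500)^−48) = $878.82.
Refinanced payment = 31,786.69 × 0.0056917 / (1 − (1+0.0056917)^−48) = $758.67.
Monthly savings = $878.82 − $758.67 = $120.15.
Break-even = $400.00 / $120.15 = 3.33 → 4 months.

4 months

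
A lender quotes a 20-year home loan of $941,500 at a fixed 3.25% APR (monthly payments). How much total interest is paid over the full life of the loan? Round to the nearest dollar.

$340,136

Monthly rate = 3.25%/12 = 0.0027083; payment = 941,500 × 0.0027083 / (1 − (1+0.0027083)^−240) = $5,340.15.
Total paid = 240 × $5,340.15 = $1,281,636.00; interest = $1,281,636.00 − $941,500 = $340,136.00.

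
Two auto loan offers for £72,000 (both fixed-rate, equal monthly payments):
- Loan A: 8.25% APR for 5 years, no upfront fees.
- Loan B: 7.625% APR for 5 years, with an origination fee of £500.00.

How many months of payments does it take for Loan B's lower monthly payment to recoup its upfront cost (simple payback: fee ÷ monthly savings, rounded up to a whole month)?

Loan A: at 8.25% the monthly rate is 0.0068750, so the payment is 72,000 × 0.0068750 / (1 − 1.0068750^−60) = £1,468.53.
Loan B: monthly rate = 7.625%/12 = 0.0063542; payment = 72,000 × 0.0063542 / (1 − (1+0.0063542)^−60) = £1,447.01.
Monthly savings = £1,468.53 − £1,447.01 = £21.52.
Break-even = £500.00 / £21.52 = 23.23 → 24 months.

24 months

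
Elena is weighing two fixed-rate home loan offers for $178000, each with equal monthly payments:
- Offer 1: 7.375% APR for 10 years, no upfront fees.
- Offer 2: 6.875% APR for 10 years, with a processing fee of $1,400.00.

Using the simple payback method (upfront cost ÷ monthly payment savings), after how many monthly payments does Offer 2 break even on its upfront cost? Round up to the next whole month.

31 months

Offer 1: monthly rate = 7.375%/12 = 0.0061458; payment = 178,000 × 0.0061458 / (1 − (1+0.0061458)^−120) = $2,101.30.
Offer 2: monthly rate = 6.875%/12 = 0.0057292; payment = 178,000 × 0.0057292 / (1 − (1+0.0057292)^−120) = $2,055.28.
Monthly savings = $2,101.30 − $2,055.28 = $46.02.
Break-even = $1,400.00 / $46.02 = 30.42 → 31 months.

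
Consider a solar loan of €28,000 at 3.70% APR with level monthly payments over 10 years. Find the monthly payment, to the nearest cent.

At 3.70% the monthly rate is 0.0030833, so the payment is 28,000 × 0.0030833 / (1 − 1.0030833^−120) = €279.51.

€279.51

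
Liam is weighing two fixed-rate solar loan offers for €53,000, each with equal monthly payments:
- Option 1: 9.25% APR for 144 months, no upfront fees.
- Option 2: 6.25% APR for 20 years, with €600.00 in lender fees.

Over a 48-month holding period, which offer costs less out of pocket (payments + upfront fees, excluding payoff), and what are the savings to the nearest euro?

Option 2 by €10,116

Option 1: monthly rate = 9.25%/12 = 0.0077083; payment = 53,000 × 0.0077083 / (1 − (1+0.0077083)^−144) = €610.64.
Option 2: at 6.25% the monthly rate is 0.0052083, so the payment is 53,000 × 0.0052083 / (1 − 1.0052083^−240) = €387.39.
Over 48 months: Option 1 costs 48 × €610.64 = €29,310.72; Option 2 costs 48 × €387.39 + €600.00 = €19,194.72.
Option 2 is cheaper by €29,310.72 − €19,194.72 = €10,116.00.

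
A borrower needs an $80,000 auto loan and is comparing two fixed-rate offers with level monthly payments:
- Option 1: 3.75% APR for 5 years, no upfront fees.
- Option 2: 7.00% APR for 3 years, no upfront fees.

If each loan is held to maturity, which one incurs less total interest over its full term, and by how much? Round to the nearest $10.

Option 1: at 3.75% the monthly rate is 0.0031250, so the payment is 80,000 × 0.0031250 / (1 − 1.0031250^−60) = $1,464.31.
Total interest on Option 1 = 60 × $1,464.31 − $80,000 = $7,858.60.
Option 2: at 7.00% the monthly rate is 0.0058333, so the payment is 80,000 × 0.0058333 / (1 − 1.0058333^−36) = $2,470.17.
Total interest on Option 2 = 36 × $2,470.17 − $80,000 = $8,926.12.
Option 1 is lower by $1,067.52.

Option 1 by $1,070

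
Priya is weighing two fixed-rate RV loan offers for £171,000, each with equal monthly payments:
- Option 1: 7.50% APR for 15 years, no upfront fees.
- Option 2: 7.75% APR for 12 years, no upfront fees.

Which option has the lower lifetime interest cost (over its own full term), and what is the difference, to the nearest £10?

Option 2 by £22,160

Option 1: at 7.50% the monthly rate is 0.0062500, so the payment is 171,000 × 0.0062500 / (1 − 1.0062500^−180) = £1,585.19.
Total interest on Option 1 = 180 × £1,585.19 − £171,000 = £114,334.20.
Option 2: monthly rate = 7.75%/12 = 0.0064583; payment = 171,000 × 0.0064583 / (1 − (1+0.0064583)^−144) = £1,827.63.
Total interest on Option 2 = 144 × £1,827.63 − £171,000 = £92,178.72.
Option 2 is lower by £22,155.48.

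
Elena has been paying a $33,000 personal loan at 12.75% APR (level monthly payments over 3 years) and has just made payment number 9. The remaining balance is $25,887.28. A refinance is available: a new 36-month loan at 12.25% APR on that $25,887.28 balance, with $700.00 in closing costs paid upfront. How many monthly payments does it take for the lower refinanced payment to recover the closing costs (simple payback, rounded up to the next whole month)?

3 months

Current payment = 33,000 × 12.75%/12 / (1 − (1+0.0106250)^−36) = $1,107.93.
Refinanced payment = 25,887.28 × 0.0102083 / (1 − (1+0.0102083)^−36) = $862.92.
Monthly savings = $1,107.93 − $862.92 = $245.01.
Break-even = $700.00 / $245.01 = 2.86 → 3 months.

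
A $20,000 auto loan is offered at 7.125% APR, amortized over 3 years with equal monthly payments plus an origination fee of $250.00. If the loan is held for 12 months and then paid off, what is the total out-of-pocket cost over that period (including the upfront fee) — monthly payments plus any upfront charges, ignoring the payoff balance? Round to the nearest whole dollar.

$7,674

Monthly rate = 7.125%/12 = 0.0059375; payment = 20,000 × 0.0059375 / (1 − (1+0.0059375)^−36) = $618.69.
Total outlay = 12 × $618.69 + $250.00 = $7,674.28.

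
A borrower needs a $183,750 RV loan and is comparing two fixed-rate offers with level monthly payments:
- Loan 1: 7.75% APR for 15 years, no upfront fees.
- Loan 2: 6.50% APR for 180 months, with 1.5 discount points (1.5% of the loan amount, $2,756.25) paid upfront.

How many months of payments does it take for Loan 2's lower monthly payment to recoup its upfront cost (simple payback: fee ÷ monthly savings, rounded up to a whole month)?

22 months

Loan 1: at 7.75% the monthly rate is 0.0064583, so the payment is 183,750 × 0.0064583 / (1 − 1.0064583^−180) = $1,729.59.
Loan 2: at 6.50% the monthly rate is 0.0054167, so the payment is 183,750 × 0.0054167 / (1 − 1.0054167^−180) = $1,600.66.
Monthly savings = $1,729.59 − $1,600.66 = $128.93.
Break-even = $2,756.25 / $128.93 = 21.38 → 22 months.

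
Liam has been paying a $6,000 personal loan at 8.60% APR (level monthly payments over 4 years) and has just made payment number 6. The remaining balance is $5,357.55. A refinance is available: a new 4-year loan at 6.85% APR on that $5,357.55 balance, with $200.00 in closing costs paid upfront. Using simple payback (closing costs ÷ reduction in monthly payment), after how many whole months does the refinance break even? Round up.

Current payment = 6,000 × 8.6%/12 / (1 − (1+0.0071667)^−48) = $148.17.
Refinanced payment = 5,357.55 × 0.0057083 / (1 − (1+0.0057083)^−48) = $127.92.
Monthly savings = $148.17 − $127.92 = $20.25.
Break-even = $200.00 / $20.25 = 9.88 → 10 months.

10 months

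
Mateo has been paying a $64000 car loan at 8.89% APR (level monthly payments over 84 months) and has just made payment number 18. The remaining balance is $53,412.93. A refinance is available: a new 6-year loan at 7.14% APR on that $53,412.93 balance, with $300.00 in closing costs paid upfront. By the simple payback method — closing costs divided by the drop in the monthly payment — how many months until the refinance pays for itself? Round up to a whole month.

Current payment = 64,000 × 8.89%/12 / (1 − (1+0.0074083)^−84) = $1,026.13.
Refinanced payment = 53,412.93 × 0.0059500 / (1 − (1+0.0059500)^−72) = $914.23.
Monthly savings = $1,026.13 − $914.23 = $111.90.
Break-even = $300.00 / $111.90 = 2.68 → 3 months.

3 months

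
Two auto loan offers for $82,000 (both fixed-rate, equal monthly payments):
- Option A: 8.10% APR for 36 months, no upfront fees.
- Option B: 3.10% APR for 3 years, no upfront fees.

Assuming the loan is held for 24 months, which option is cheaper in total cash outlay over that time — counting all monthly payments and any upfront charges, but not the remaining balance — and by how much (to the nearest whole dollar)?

Option B by $4,442

Option A: monthly rate = 8.1%/12 = 0.0067500; payment = 82,000 × 0.0067500 / (1 − (1+0.0067500)^−36) = $2,573.37.
Option B: monthly rate = 3.1%/12 = 0.0025833; payment = 82,000 × 0.0025833 / (1 − (1+0.0025833)^−36) = $2,388.27.
Over 24 months: Option A costs 24 × $2,573.37 = $61,760.88; Option B costs 24 × $2,388.27 = $57,318.48.
Option B is cheaper by $61,760.88 − $57,318.48 = $4,442.40.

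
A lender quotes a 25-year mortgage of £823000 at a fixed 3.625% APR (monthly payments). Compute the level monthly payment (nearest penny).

Monthly rate = 3.625%/12 = 0.0030208; payment = 823,000 × 0.0030208 / (1 − (1+0.0030208)^−300) = £4,175.51.

£4,175.51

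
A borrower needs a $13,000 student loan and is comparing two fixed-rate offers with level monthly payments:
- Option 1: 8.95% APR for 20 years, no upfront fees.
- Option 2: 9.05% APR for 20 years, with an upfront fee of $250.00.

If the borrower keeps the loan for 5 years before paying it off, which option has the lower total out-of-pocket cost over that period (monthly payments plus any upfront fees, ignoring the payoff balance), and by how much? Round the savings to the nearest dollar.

Option 1: monthly rate = 8.95%/12 = 0.0074583; payment = 13,000 × 0.0074583 / (1 − (1+0.0074583)^−240) = $116.55.
Option 2: at 9.05% the monthly rate is 0.0075417, so the payment is 13,000 × 0.0075417 / (1 − 1.0075417^−240) = $117.38.
Over 60 months: Option 1 costs 60 × $116.55 = $6,993.00; Option 2 costs 60 × $117.38 + $250.00 = $7,292.80.
Option 1 is cheaper by $7,292.80 − $6,993.00 = $299.80.

Option 1 by $300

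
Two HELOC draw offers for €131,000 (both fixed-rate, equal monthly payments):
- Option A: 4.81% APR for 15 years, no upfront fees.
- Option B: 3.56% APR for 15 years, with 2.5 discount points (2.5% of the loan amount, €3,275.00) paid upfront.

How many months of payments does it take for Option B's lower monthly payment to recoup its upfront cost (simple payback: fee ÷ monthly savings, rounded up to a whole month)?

40 months

Option A: monthly rate = 4.81%/12 = 0.0040083; payment = 131,000 × 0.0040083 / (1 − (1+0.0040083)^−180) = €1,023.02.
Option B: monthly rate = 3.56%/12 = 0.0029667; payment = 131,000 × 0.0029667 / (1 − (1+0.0029667)^−180) = €940.36.
Monthly savings = €1,023.02 − €940.36 = €82.66.
Break-even = €3,275.00 / €82.66 = 39.62 → 40 months.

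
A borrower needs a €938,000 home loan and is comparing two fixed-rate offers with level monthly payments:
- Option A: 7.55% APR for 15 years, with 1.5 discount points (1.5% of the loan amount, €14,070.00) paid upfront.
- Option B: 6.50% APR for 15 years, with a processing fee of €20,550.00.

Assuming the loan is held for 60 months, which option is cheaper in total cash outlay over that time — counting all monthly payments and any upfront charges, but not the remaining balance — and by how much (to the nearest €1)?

Option A: monthly rate = 7.55%/12 = 0.0062917; payment = 938,000 × 0.0062917 / (1 − (1+0.0062917)^−180) = €8,722.05.
Option B: monthly rate = 6.5%/12 = 0.0054167; payment = 938,000 × 0.0054167 / (1 − (1+0.0054167)^−180) = €8,170.99.
Over 60 months: Option A costs 60 × €8,722.05 + €14,070.00 = €537,393.00; Option B costs 60 × €8,170.99 + €20,550.00 = €510,809.40.
Option B is cheaper by €537,393.00 − €510,809.40 = €26,583.60.

Option B by €26,584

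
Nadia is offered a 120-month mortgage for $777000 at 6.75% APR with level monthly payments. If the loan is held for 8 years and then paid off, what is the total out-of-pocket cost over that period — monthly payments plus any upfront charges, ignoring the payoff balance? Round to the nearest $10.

$856,500

At 6.75% the monthly rate is 0.0056250, so the payment is 777,000 × 0.0056250 / (1 − 1.0056250^−120) = $8,921.83.
Total outlay = 96 × $8,921.83 = $856,495.68.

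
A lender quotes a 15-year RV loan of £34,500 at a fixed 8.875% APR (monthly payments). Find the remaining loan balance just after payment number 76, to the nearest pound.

With monthly rate i = 8.875%/12 = 0.0073958, the balance after k of n payments is P · [(1+i)^n − (1+i)^k] / [(1+i)^n − 1].
(1+0.0073958)^180 = 3.76727258 and (1+0.0073958)^76 = 1.75069874, so the balance is 34,500 × (3.76727258 − 1.75069874) / (3.76727258 − 1) = £25,140.93.

£25,141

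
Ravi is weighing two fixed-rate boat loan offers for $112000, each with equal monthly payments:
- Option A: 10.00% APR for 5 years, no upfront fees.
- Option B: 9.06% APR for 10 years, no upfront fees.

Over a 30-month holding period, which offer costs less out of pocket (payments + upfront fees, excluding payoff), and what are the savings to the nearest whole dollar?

Option A: at 10.00% the monthly rate is 0.0083333, so the payment is 112,000 × 0.0083333 / (1 − 1.0083333^−60) = $2,379.67.
Option B: at 9.06% the monthly rate is 0.0075500, so the payment is 112,000 × 0.0075500 / (1 − 1.0075500^−120) = $1,422.41.
Over 30 months: Option A costs 30 × $2,379.67 = $71,390.10; Option B costs 30 × $1,422.41 = $42,672.30.
Option B is cheaper by $71,390.10 − $42,672.30 = $28,717.80.

Option B by $28,718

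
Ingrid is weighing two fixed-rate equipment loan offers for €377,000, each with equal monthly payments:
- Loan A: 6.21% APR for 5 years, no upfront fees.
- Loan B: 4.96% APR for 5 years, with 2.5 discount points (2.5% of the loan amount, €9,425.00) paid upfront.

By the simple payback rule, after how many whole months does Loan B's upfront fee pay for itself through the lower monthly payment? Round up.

Loan A: monthly rate = 6.21%/12 = 0.0051750; payment = 377,000 × 0.0051750 / (1 − (1+0.0051750)^−60) = €7,325.34.
Loan B: at 4.96% the monthly rate is 0.0041333, so the payment is 377,000 × 0.0041333 / (1 − 1.0041333^−60) = €7,107.55.
Monthly savings = €7,325.34 − €7,107.55 = €217.79.
Break-even = €9,425.00 / €217.79 = 43.28 → 44 months.

44 months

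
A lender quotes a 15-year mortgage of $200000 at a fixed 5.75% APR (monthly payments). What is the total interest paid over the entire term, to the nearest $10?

At 5.75% the monthly rate is 0.0047917, so the payment is 200,000 × 0.0047917 / (1 − 1.0047917^−180) = $1,660.82.
Total paid = 180 × $1,660.82 = $298,947.60; interest = $298,947.60 − $200,000 = $98,947.60.

$98,950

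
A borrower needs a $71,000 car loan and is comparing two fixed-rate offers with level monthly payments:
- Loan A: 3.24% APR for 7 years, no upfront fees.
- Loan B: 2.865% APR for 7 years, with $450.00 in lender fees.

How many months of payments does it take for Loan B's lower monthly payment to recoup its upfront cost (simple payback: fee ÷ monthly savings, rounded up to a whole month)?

38 months

Loan A: monthly rate = 3.24%/12 = 0.0027000; payment = 71,000 × 0.0027000 / (1 − (1+0.0027000)^−84) = $945.84.
Loan B: at 2.865% the monthly rate is 0.0023875, so the payment is 71,000 × 0.0023875 / (1 − 1.0023875^−84) = $933.83.
Monthly savings = $945.84 − $933.83 = $12.01.
Break-even = $450.00 / $12.01 = 37.47 → 38 months.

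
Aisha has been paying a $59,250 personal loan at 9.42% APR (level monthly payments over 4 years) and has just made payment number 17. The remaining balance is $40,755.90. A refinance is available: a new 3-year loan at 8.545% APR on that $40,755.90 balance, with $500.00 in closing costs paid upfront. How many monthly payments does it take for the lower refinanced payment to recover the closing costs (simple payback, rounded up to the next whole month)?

3 months

Current payment = 59,250 × 9.42%/12 / (1 − (1+0.0078500)^−48) = $1,486.28.
Refinanced payment = 40,755.90 × 0.0071208 / (1 − (1+0.0071208)^−36) = $1,287.41.
Monthly savings = $1,486.28 − $1,287.41 = $198.87.
Break-even = $500.00 / $198.87 = 2.51 → 3 months.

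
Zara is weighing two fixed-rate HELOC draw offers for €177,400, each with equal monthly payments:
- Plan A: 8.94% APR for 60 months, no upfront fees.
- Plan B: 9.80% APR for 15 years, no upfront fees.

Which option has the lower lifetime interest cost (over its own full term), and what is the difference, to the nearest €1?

Plan A: monthly rate = 8.94%/12 = 0.0074500; payment = 177,400 × 0.0074500 / (1 − (1+0.0074500)^−60) = €3,677.37.
Total interest on Plan A = 60 × €3,677.37 − €177,400 = €43,242.20.
Plan B: at 9.80% the monthly rate is 0.0081667, so the payment is 177,400 × 0.0081667 / (1 − 1.0081667^−180) = €1,884.70.
Total interest on Plan B = 180 × €1,884.70 − €177,400 = €161,846.00.
Plan A is lower by €118,603.80.

Plan A by €118,604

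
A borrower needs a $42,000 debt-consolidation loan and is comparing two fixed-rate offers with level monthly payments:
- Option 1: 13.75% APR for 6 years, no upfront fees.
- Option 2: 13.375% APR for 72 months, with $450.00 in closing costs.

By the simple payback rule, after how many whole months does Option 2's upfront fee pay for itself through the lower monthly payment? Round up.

54 months

Option 1: at 13.75% the monthly rate is 0.0114583, so the payment is 42,000 × 0.0114583 / (1 − 1.0114583^−72) = $859.83.
Option 2: at 13.375% the monthly rate is 0.0111458, so the payment is 42,000 × 0.0111458 / (1 − 1.0111458^−72) = $851.45.
Monthly savings = $859.83 − $851.45 = $8.38.
Break-even = $450.00 / $8.38 = 53.70 → 54 months.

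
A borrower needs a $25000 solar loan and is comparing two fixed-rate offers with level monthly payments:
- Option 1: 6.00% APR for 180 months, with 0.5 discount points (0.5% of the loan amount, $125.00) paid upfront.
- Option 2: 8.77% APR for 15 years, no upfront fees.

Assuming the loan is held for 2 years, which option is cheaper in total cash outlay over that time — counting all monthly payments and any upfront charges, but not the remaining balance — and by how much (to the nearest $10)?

Option 1: monthly rate = 6%/12 = 0.0050000; payment = 25,000 × 0.0050000 / (1 − (1+0.0050000)^−180) = $210.96.
Option 2: at 8.77% the monthly rate is 0.0073083, so the payment is 25,000 × 0.0073083 / (1 − 1.0073083^−180) = $250.16.
Over 24 months: Option 1 costs 24 × $210.96 + $125.00 = $5,188.04; Option 2 costs 24 × $250.16 = $6,003.84.
Option 1 is cheaper by $6,003.84 − $5,188.04 = $815.80.

Option 1 by $820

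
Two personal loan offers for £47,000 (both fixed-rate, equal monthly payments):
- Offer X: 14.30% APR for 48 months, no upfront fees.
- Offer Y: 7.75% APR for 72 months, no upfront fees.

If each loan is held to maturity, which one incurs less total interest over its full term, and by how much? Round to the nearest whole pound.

Offer X: monthly rate = 14.3%/12 = 0.0119167; payment = 47,000 × 0.0119167 / (1 − (1+0.0119167)^−48) = £1,291.43.
Total interest on Offer X = 48 × £1,291.43 − £47,000 = £14,988.64.
Offer Y: at 7.75% the monthly rate is 0.0064583, so the payment is 47,000 × 0.0064583 / (1 − 1.0064583^−72) = £818.34.
Total interest on Offer Y = 72 × £818.34 − £47,000 = £11,920.48.
Offer Y is lower by £3,068.16.

Offer Y by £3,068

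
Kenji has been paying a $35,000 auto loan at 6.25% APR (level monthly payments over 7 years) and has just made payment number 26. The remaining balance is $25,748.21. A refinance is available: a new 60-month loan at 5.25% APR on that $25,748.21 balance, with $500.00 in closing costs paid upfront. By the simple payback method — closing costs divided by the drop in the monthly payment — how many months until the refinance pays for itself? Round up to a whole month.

19 months

Current payment = 35,000 × 6.25%/12 / (1 − (1+0.0052083)^−84) = $515.50.
Refinanced payment = 25,748.21 × 0.0043750 / (1 − (1+0.0043750)^−60) = $488.86.
Monthly savings = $515.50 − $488.86 = $26.64.
Break-even = $500.00 / $26.64 = 18.77 → 19 months.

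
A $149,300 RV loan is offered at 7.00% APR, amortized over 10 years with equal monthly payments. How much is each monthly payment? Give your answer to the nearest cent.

$1,733.50

Monthly rate = 7%/12 = 0.0058333; payment = 149,300 × 0.0058333 / (1 − (1+0.0058333)^−120) = $1,733.50.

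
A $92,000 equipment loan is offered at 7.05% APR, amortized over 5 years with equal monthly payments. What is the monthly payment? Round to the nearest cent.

$1,823.88

Monthly rate = 7.05%/12 = 0.0058750; payment = 92,000 × 0.0058750 / (1 − (1+0.0058750)^−60) = $1,823.88.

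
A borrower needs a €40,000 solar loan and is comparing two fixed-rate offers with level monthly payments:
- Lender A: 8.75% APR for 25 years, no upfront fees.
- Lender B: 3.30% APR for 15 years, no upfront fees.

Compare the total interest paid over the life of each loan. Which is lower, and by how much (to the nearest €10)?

Lender A: at 8.75% the monthly rate is 0.0072917, so the payment is 40,000 × 0.0072917 / (1 − 1.0072917^−300) = €328.86.
Total interest on Lender A = 300 × €328.86 − €40,000 = €58,658.00.
Lender B: monthly rate = 3.3%/12 = 0.0027500; payment = 40,000 × 0.0027500 / (1 − (1+0.0027500)^−180) = €282.04.
Total interest on Lender B = 180 × €282.04 − €40,000 = €10,767.20.
Lender B is lower by €47,890.80.

Lender B by €47,890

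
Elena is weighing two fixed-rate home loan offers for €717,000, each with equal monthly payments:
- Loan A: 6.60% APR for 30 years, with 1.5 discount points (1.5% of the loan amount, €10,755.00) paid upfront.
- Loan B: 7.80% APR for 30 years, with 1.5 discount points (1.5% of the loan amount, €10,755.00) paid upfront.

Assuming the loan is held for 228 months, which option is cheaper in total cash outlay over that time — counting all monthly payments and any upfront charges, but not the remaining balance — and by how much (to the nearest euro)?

Loan A by €132,762

Loan A: at 6.60% the monthly rate is 0.0055000, so the payment is 717,000 × 0.0055000 / (1 − 1.0055000^−360) = €4,579.18.
Loan B: monthly rate = 7.8%/12 = 0.0065000; payment = 717,000 × 0.0065000 / (1 − (1+0.0065000)^−360) = €5,161.47.
Over 228 months: Loan A costs 228 × €4,579.18 + €10,755.00 = €1,054,808.04; Loan B costs 228 × €5,161.47 + €10,755.00 = €1,187,570.16.
Loan A is cheaper by €1,187,570.16 − €1,054,808.04 = €132,762.12.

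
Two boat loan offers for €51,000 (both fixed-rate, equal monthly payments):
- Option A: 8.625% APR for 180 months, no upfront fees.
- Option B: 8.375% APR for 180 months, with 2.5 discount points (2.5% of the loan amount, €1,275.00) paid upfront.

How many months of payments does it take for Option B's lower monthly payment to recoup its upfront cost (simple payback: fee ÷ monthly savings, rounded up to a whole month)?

171 months

Option A: at 8.625% the monthly rate is 0.0071875, so the payment is 51,000 × 0.0071875 / (1 − 1.0071875^−180) = €505.96.
Option B: at 8.375% the monthly rate is 0.0069792, so the payment is 51,000 × 0.0069792 / (1 − 1.0069792^−180) = €498.49.
Monthly savings = €505.96 − €498.49 = €7.47.
Break-even = €1,275.00 / €7.47 = 170.68 → 171 months.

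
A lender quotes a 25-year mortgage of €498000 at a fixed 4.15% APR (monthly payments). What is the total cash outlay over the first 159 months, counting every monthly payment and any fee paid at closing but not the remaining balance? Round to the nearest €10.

At 4.15% the monthly rate is 0.0034583, so the payment is 498,000 × 0.0034583 / (1 − 1.0034583^−300) = €2,670.05.
Total outlay = 159 × €2,670.05 = €424,537.95.

€424,540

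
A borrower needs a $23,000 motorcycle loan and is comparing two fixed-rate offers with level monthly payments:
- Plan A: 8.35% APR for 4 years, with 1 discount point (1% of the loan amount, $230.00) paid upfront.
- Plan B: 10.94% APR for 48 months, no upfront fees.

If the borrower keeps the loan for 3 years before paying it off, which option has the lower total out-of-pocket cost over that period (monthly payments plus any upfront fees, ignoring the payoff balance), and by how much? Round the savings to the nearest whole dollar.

Plan A: at 8.35% the monthly rate is 0.0069583, so the payment is 23,000 × 0.0069583 / (1 − 1.0069583^−48) = $565.28.
Plan B: at 10.94% the monthly rate is 0.0091167, so the payment is 23,000 × 0.0091167 / (1 − 1.0091167^−48) = $593.78.
Over 36 months: Plan A costs 36 × $565.28 + $230.00 = $20,580.08; Plan B costs 36 × $593.78 = $21,376.08.
Plan A is cheaper by $21,376.08 − $20,580.08 = $796.00.

Plan A by $796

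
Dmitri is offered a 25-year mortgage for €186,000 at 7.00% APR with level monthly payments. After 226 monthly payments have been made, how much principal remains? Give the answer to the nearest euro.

€78,822

With monthly rate i = 7%/12 = 0.0058333, the balance after k of n payments is P · [(1+i)^n − (1+i)^k] / [(1+i)^n − 1].
(1+0.0058333)^300 = 5.72541821 and (1+0.0058333)^226 = 3.72290055, so the balance is 186,000 × (5.72541821 − 3.72290055) / (5.72541821 − 1) = €78,822.29.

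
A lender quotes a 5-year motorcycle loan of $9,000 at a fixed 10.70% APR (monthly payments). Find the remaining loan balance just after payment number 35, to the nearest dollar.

$4,338

With monthly rate i = 10.7%/12 = 0.0089167, the balance after k of n payments is P · [(1+i)^n − (1+i)^k] / [(1+i)^n − 1].
(1+0.0089167)^60 = 1.70340447 and (1+0.0089167)^35 = 1.36438009, so the balance is 9,000 × (1.70340447 − 1.36438009) / (1.70340447 − 1) = $4,337.79.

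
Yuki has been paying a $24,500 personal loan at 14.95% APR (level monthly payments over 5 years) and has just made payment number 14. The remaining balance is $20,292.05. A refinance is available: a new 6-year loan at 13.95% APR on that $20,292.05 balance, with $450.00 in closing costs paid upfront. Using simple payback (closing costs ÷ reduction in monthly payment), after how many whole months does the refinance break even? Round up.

Current payment = 24,500 × 14.95%/12 / (1 − (1+0.0124583)^−60) = $582.21.
Refinanced payment = 20,292.05 × 0.0116250 / (1 − (1+0.0116250)^−72) = $417.59.
Monthly savings = $582.21 − $417.59 = $164.62.
Break-even = $450.00 / $164.62 = 2.73 → 3 months.

3 months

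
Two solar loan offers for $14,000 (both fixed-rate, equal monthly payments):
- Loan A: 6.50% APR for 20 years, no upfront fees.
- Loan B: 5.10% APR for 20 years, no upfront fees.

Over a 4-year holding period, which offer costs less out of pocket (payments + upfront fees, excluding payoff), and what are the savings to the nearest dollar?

Loan B by $538

Loan A: at 6.50% the monthly rate is 0.0054167, so the payment is 14,000 × 0.0054167 / (1 − 1.0054167^−240) = $104.38.
Loan B: at 5.10% the monthly rate is 0.0042500, so the payment is 14,000 × 0.0042500 / (1 − 1.0042500^−240) = $93.17.
Over 48 months: Loan A costs 48 × $104.38 = $5,010.24; Loan B costs 48 × $93.17 = $4,472.16.
Loan B is cheaper by $5,010.24 − $4,472.16 = $538.08.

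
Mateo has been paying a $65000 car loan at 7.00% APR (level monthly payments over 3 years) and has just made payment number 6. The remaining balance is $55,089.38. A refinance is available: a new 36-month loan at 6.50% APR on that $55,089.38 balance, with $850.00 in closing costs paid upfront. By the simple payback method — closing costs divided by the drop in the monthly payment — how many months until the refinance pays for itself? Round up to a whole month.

3 months

Current payment = 65,000 × 7%/12 / (1 − (1+0.0058333)^−36) = $2,007.01.
Refinanced payment = 55,089.38 × 0.0054167 / (1 − (1+0.0054167)^−36) = $1,688.43.
Monthly savings = $2,007.01 − $1,688.43 = $318.58.
Break-even = $850.00 / $318.58 = 2.67 → 3 months.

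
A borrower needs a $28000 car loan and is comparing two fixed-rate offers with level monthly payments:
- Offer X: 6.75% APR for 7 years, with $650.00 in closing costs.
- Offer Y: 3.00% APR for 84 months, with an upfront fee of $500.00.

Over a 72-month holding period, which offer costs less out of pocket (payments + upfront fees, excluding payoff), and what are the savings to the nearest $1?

Offer X: at 6.75% the monthly rate is 0.0056250, so the payment is 28,000 × 0.0056250 / (1 − 1.0056250^−84) = $419.18.
Offer Y: at 3.00% the monthly rate is 0.0025000, so the payment is 28,000 × 0.0025000 / (1 − 1.0025000^−84) = $369.97.
Over 72 months: Offer X costs 72 × $419.18 + $650.00 = $30,830.96; Offer Y costs 72 × $369.97 + $500.00 = $27,137.84.
Offer Y is cheaper by $30,830.96 − $27,137.84 = $3,693.12.

Offer Y by $3,693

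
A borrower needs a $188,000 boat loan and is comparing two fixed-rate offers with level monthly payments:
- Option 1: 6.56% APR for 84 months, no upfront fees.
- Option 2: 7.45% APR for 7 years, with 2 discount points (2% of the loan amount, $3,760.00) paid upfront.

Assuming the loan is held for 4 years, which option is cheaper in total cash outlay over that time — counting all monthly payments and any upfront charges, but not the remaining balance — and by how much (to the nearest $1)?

Option 1: at 6.56% the monthly rate is 0.0054667, so the payment is 188,000 × 0.0054667 / (1 − 1.0054667^−84) = $2,797.16.
Option 2: monthly rate = 7.45%/12 = 0.0062083; payment = 188,000 × 0.0062083 / (1 − (1+0.0062083)^−84) = $2,878.96.
Over 48 months: Option 1 costs 48 × $2,797.16 = $134,263.68; Option 2 costs 48 × $2,878.96 + $3,760.00 = $141,950.08.
Option 1 is cheaper by $141,950.08 − $134,263.68 = $7,686.40.

Option 1 by $7,686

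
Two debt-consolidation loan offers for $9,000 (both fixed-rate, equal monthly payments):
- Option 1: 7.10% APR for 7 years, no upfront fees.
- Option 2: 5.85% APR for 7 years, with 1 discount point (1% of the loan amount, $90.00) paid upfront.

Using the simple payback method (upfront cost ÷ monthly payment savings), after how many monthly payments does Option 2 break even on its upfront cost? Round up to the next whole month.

17 months

Option 1: monthly rate = 7.1%/12 = 0.0059167; payment = 9,000 × 0.0059167 / (1 − (1+0.0059167)^−84) = $136.27.
Option 2: monthly rate = 5.85%/12 = 0.0048750; payment = 9,000 × 0.0048750 / (1 − (1+0.0048750)^−84) = $130.83.
Monthly savings = $136.27 − $130.83 = $5.44.
Break-even = $90.00 / $5.44 = 16.54 → 17 months.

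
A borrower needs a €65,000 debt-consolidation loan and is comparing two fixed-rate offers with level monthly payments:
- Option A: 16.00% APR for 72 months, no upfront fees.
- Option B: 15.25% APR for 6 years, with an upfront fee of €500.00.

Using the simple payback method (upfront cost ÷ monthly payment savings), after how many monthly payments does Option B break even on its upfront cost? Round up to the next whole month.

19 months

Option A: monthly rate = 16%/12 = 0.0133333; payment = 65,000 × 0.0133333 / (1 − (1+0.0133333)^−72) = €1,409.97.
Option B: at 15.25% the monthly rate is 0.0127083, so the payment is 65,000 × 0.0127083 / (1 − 1.0127083^−72) = €1,383.27.
Monthly savings = €1,409.97 − €1,383.27 = €26.70.
Break-even = €500.00 / €26.70 = 18.73 → 19 months.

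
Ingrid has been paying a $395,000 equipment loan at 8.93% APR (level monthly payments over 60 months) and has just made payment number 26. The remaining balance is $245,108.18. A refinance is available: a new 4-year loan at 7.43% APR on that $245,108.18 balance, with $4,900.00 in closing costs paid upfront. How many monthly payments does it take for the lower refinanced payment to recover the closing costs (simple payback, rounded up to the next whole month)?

Current payment = 395,000 × 8.93%/12 / (1 − (1+0.0074417)^−60) = $8,186.14.
Refinanced payment = 245,108.18 × 0.0061917 / (1 − (1+0.0061917)^−48) = $5,918.44.
Monthly savings = $8,186.14 − $5,918.44 = $2,267.70.
Break-even = $4,900.00 / $2,267.70 = 2.16 → 3 months.

3 months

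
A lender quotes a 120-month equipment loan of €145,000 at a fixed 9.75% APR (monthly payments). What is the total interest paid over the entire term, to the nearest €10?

Monthly rate = 9.75%/12 = 0.0081250; payment = 145,000 × 0.0081250 / (1 − (1+0.0081250)^−120) = €1,896.17.
Total paid = 120 × €1,896.17 = €227,540.40; interest = €227,540.40 − €145,000 = €82,540.40.

€82,540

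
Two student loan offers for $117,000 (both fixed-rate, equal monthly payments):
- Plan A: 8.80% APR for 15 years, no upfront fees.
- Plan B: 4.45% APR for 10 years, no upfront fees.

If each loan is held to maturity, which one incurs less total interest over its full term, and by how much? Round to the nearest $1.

Plan B by $65,936

Plan A: monthly rate = 8.8%/12 = 0.0073333; payment = 117,000 × 0.0073333 / (1 − (1+0.0073333)^−180) = $1,172.81.
Total interest on Plan A = 180 × $1,172.81 − $117,000 = $94,105.80.
Plan B: monthly rate = 4.45%/12 = 0.0037083; payment = 117,000 × 0.0037083 / (1 − (1+0.0037083)^−120) = $1,209.75.
Total interest on Plan B = 120 × $1,209.75 − $117,000 = $28,170.00.
Plan B is lower by $65,935.80.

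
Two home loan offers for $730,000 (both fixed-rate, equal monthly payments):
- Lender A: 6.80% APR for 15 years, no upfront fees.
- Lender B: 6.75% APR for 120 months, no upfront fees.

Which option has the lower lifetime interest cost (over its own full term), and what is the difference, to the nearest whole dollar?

Lender B by $160,557

Lender A: at 6.80% the monthly rate is 0.0056667, so the payment is 730,000 × 0.0056667 / (1 − 1.0056667^−180) = $6,480.09.
Total interest on Lender A = 180 × $6,480.09 − $730,000 = $436,416.20.
Lender B: monthly rate = 6.75%/12 = 0.0056250; payment = 730,000 × 0.0056250 / (1 − (1+0.0056250)^−120) = $8,382.16.
Total interest on Lender B = 120 × $8,382.16 − $730,000 = $275,859.20.
Lender B is lower by $160,557.00.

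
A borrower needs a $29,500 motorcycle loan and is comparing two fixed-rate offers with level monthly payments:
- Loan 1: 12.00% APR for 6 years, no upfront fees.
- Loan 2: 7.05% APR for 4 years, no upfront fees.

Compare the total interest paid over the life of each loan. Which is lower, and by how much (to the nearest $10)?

Loan 1: at 12.00% the monthly rate is 0.0100000, so the payment is 29,500 × 0.0100000 / (1 − 1.0100000^−72) = $576.73.
Total interest on Loan 1 = 72 × $576.73 − $29,500 = $12,024.56.
Loan 2: monthly rate = 7.05%/12 = 0.0058750; payment = 29,500 × 0.0058750 / (1 − (1+0.0058750)^−48) = $707.10.
Total interest on Loan 2 = 48 × $707.10 − $29,500 = $4,440.80.
Loan 2 is lower by $7,583.76.

Loan 2 by $7,580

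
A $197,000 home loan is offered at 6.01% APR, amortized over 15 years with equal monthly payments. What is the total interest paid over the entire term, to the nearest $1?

$102,423

Monthly rate = 6.01%/12 = 0.0050083; payment = 197,000 × 0.0050083 / (1 − (1+0.0050083)^−180) = $1,663.46.
Total paid = 180 × $1,663.46 = $299,422.80; interest = $299,422.80 − $197,000 = $102,422.80.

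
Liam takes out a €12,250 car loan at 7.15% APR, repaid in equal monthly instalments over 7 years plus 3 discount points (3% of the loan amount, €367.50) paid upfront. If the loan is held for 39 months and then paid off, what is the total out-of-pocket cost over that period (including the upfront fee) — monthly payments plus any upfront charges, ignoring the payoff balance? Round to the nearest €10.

Monthly rate = 7.15%/12 = 0.0059583; payment = 12,250 × 0.0059583 / (1 − (1+0.0059583)^−84) = €185.78.
Total outlay = 39 × €185.78 + €367.50 = €7,612.92.

€7,610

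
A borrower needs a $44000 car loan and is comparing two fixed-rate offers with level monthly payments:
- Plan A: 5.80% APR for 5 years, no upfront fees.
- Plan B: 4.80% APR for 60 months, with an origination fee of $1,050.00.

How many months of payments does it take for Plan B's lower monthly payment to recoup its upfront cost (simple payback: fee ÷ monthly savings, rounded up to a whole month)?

Plan A: monthly rate = 5.8%/12 = 0.0048333; payment = 44,000 × 0.0048333 / (1 − (1+0.0048333)^−60) = $846.56.
Plan B: at 4.80% the monthly rate is 0.0040000, so the payment is 44,000 × 0.0040000 / (1 − 1.0040000^−60) = $826.31.
Monthly savings = $846.56 − $826.31 = $20.25.
Break-even = $1,050.00 / $20.25 = 51.85 → 52 months.

52 months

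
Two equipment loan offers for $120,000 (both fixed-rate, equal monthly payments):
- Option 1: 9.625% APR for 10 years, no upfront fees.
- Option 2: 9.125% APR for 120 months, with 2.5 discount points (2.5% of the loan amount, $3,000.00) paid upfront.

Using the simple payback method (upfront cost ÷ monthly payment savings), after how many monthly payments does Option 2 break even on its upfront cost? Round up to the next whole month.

Option 1: monthly rate = 9.625%/12 = 0.0080208; payment = 120,000 × 0.0080208 / (1 − (1+0.0080208)^−120) = $1,561.00.
Option 2: monthly rate = 9.125%/12 = 0.0076042; payment = 120,000 × 0.0076042 / (1 − (1+0.0076042)^−120) = $1,528.24.
Monthly savings = $1,561.00 − $1,528.24 = $32.76.
Break-even = $3,000.00 / $32.76 = 91.58 → 92 months.

92 months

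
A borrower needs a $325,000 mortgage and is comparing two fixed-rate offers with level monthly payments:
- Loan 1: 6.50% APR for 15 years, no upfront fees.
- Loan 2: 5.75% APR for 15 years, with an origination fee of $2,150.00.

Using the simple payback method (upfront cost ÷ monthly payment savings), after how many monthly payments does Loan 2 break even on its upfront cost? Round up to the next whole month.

17 months

Loan 1: at 6.50% the monthly rate is 0.0054167, so the payment is 325,000 × 0.0054167 / (1 − 1.0054167^−180) = $2,831.10.
Loan 2: at 5.75% the monthly rate is 0.0047917, so the payment is 325,000 × 0.0047917 / (1 − 1.0047917^−180) = $2,698.83.
Monthly savings = $2,831.10 − $2,698.83 = $132.27.
Break-even = $2,150.00 / $132.27 = 16.25 → 17 months.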